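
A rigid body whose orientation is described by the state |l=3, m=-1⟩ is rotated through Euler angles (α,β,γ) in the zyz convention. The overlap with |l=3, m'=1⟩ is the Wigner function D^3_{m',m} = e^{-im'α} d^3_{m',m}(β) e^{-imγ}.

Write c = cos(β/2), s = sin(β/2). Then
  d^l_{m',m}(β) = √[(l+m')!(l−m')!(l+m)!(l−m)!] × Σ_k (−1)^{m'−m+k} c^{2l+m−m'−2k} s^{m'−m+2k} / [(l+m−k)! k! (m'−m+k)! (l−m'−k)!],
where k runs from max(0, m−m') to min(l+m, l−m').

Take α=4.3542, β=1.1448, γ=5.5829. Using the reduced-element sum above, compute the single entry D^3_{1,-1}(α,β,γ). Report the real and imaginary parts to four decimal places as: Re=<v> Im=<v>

Re=0.1401 Im=0.3934

First d^3_{1,-1}(β=1.1448), then the phase factors e^{-i(1)α} and e^{-i(-1)γ}:
With c≡cos(β/2)=0.840603 and s≡sin(β/2)=0.541651, N=[24·2·2·24]^{1/2}=48.000000
Admissible k: 0..2 (factorial args all ≥0)
  k=0: (−1)^2·48.0000/(8)·0.8406^4·0.5417^2 = +0.878932
  k=1: (−1)^3·48.0000/(6)·0.8406^2·0.5417^4 = -0.486576
  k=2: (−1)^4·48.0000/(48)·0.8406^0·0.5417^6 = +0.025253
d^3_{1,-1}(1.1448) = +0.878932 -0.486576 +0.025253 = +0.417609
Attach z-rotation phases: D = e^{-i(1)(4.3542)}·(+0.417609)·e^{-i(-1)(5.5829)} = +0.140092+0.393410i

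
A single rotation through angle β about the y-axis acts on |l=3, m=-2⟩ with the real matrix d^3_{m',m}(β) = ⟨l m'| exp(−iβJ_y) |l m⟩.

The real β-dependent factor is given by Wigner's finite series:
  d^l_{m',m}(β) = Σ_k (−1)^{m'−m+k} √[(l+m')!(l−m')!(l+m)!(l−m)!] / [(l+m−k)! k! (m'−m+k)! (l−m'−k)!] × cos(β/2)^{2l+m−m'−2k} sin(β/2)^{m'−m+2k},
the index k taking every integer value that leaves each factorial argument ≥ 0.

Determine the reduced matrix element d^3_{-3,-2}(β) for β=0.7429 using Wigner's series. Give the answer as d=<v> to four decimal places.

d^3_{-3,-2}(β=0.7429) via Wigner's sum:
c=cos(0.7429/2)=0.931802, s=sin(0.7429/2)=0.362967; N=√[1·720·1·120]=293.938769
The bounds max(0,m−m')=1 and min(l+m,l−m')=1 give 1 term
  k=1: (−1)^0·293.9388/(120)·0.9318^5·0.3630^1 = +0.624541
d^3_{-3,-2}(0.7429) = +0.624541

d=0.6245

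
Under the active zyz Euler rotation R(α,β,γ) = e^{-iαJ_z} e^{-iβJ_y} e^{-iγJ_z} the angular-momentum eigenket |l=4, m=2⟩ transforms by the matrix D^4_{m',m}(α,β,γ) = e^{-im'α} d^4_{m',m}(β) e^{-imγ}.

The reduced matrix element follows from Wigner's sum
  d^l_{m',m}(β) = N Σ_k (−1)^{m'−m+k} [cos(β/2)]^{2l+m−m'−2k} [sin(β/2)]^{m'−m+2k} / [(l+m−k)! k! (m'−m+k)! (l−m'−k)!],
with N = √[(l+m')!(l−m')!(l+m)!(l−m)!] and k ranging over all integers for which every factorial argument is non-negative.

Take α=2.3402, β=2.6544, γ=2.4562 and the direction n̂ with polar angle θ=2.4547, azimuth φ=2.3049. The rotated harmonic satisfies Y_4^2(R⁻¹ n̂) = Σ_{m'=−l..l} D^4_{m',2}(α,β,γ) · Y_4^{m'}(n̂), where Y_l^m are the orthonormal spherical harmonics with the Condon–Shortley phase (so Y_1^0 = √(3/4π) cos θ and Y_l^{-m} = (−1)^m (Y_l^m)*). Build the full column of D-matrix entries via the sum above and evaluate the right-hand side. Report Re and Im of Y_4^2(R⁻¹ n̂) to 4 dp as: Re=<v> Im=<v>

Need the full column D^4_{m',2} for m'=−4..4 at α=2.3402, β=2.6544, γ=2.4562.
cos(β/2)=0.241194, sin(β/2)=0.970477
d^4_{-4,2}: single k=6 term ⇒ +0.257172;  D = -0.067105-0.248263i
d^4_{-3,2}: k∈[5..6] ⇒ +0.135585 -0.731690 = -0.596105;  D = +0.305151-0.512079i
d^4_{-2,2}: k∈[4..6] ⇒ +0.045030 -0.583212 +0.786831 = +0.248649;  D = +0.241987-0.057170i
d^4_{-1,2}: k∈[3..5] ⇒ +0.010551 -0.256232 +0.829659 = +0.583978;  D = -0.491843-0.314835i
d^4_{0,2}: k∈[2..4] ⇒ +0.001759 -0.075945 +0.461070 = +0.386884;  D = +0.076866+0.379171i
d^4_{1,2}: k∈[1..3] ⇒ +0.000196 -0.015827 +0.170821 = +0.155190;  D = +0.087804-0.127963i
d^4_{2,2}: k∈[0..2] ⇒ +0.000011 -0.002225 +0.045030 = +0.042816;  D = -0.042213+0.007160i
d^4_{3,2}: k∈[0..1] ⇒ -0.000172 +0.008375 = +0.008202;  D = +0.006611+0.004855i
d^4_{4,2}: single k=0 term ⇒ +0.000981;  D = -0.000133-0.000972i
Y_4^{m'}(θ=2.4547,φ=2.3049) and Σ D·Y over m':
  (-0.0671-0.2483i)·(-0.0701-0.0146i)  (+0.3052-0.5121i)·(-0.1992+0.1457i)  (+0.2420-0.0572i)·(-0.0439+0.4262i)  (-0.4918-0.3148i)·(+0.1842+0.2041i)  (+0.0769+0.3792i)·(-0.2566+0.0000i)  (+0.0878-0.1280i)·(-0.1842+0.2041i)  (-0.0422+0.0072i)·(-0.0439-0.4262i)  (+0.0066+0.0049i)·(+0.1992+0.1457i)  (-0.0001-0.0010i)·(-0.0701+0.0146i)
Y_4^2(R⁻¹ n̂) = -0.001906+0.075997i

Re=-0.0019 Im=0.0760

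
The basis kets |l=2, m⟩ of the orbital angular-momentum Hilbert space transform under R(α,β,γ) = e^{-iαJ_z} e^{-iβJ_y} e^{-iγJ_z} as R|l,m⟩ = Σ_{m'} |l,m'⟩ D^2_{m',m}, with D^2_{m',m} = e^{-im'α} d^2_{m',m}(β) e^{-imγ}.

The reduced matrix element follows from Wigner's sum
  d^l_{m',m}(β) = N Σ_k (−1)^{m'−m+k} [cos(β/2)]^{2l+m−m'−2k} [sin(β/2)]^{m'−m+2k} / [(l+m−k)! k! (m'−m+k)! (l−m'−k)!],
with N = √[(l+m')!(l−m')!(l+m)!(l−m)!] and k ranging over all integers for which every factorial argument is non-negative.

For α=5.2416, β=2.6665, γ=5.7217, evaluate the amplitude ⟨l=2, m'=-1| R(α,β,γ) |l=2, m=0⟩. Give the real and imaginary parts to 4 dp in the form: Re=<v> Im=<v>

Re=-0.2515 Im=0.4300

Split into d^2_{-1,0}(β=2.6665) × two z-phases.
Half-angle: c=0.235319, s=0.971918. N=√(1·6·2·2)=4.898979
Admissible k: 1..2 (factorial args all ≥0)
  k=1: (−1)^0·4.8990/(2)·0.2353^3·0.9719^1 = +0.031022
  k=2: (−1)^1·4.8990/(2)·0.2353^1·0.9719^3 = -0.529202
d^2_{-1,0}(2.6665) = +0.031022 -0.529202 = -0.498179
Phases: e^{-i·(-1)·5.2416}=+0.504852-0.863206i, e^{-i·(0)·5.7217}=+1.000000+0.000000i ⇒ D=-0.251507+0.430031i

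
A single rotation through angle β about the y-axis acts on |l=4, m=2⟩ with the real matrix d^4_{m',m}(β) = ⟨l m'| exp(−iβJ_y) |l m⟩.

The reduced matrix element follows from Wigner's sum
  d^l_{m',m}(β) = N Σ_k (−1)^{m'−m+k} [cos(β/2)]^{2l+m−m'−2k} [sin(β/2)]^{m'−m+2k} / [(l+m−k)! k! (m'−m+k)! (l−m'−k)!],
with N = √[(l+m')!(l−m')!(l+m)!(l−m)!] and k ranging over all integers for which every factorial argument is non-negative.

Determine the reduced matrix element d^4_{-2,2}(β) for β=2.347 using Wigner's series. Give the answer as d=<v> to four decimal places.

d=-0.3386

d^4_{-2,2}(β=2.347) via Wigner's sum:
c=cos(2.347/2)=0.386927, s=sin(2.347/2)=0.922110; N=√[2·720·720·2]=1440.000000
The bounds max(0,m−m')=4 and min(l+m,l−m')=6 give 3 terms
  k=4: (−1)^0·1440.0000/(96)·0.3869^4·0.9221^4 = +0.243074
  k=5: (−1)^1·1440.0000/(120)·0.3869^2·0.9221^6 = -1.104425
  k=6: (−1)^2·1440.0000/(1440)·0.3869^0·0.9221^8 = +0.522713
d^4_{-2,2}(2.347) = +0.243074 -1.104425 +0.522713 = -0.338638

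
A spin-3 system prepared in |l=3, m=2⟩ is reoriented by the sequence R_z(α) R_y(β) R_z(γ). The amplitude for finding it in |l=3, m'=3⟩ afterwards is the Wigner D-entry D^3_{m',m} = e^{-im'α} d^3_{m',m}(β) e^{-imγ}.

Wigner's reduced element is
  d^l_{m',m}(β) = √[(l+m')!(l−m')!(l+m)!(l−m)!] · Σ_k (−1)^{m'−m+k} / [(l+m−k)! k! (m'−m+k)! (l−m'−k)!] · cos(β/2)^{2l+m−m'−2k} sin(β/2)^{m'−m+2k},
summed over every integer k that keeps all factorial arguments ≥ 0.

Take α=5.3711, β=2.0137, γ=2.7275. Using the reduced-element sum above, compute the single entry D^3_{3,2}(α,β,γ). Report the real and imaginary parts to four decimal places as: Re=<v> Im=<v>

Re=0.0824 Im=0.0371

First d^3_{3,2}(β=2.0137), then the phase factors e^{-i(3)α} and e^{-i(2)γ}:
With c≡cos(β/2)=0.534526 and s≡sin(β/2)=0.845152, N=[720·1·120·1]^{1/2}=293.938769
The bounds max(0,m−m')=0 and min(l+m,l−m')=0 give 1 term
  k=0: (−1)^1·293.9388/(120)·0.5345^5·0.8452^1 = -0.090334
d^3_{3,2}(2.0137) = -0.090334
Phases: e^{-i·(3)·5.3711}=-0.918970+0.394328i, e^{-i·(2)·2.7275}=+0.676214+0.736705i ⇒ D=+0.082378+0.037070i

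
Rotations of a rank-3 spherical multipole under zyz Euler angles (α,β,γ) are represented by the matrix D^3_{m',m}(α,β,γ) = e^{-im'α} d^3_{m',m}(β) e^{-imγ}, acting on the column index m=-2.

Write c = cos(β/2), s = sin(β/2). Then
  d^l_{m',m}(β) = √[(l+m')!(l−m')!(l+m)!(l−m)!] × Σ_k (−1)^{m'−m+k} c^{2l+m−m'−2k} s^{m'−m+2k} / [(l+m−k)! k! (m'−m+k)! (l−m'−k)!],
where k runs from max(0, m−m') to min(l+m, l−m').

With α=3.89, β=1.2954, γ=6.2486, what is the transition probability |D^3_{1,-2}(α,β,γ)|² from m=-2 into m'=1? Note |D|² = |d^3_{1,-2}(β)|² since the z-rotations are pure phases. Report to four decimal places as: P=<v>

P=0.2529

First d^3_{1,-2}(β=1.2954), then the phase factors e^{-i(1)α} and e^{-i(-2)γ}:
With c≡cos(β/2)=0.797474 and s≡sin(β/2)=0.603354, N=[24·2·1·120]^{1/2}=75.894664
Admissible k: 0..1 (factorial args all ≥0)
  k=0: (−1)^3·75.8947/(12)·0.7975^3·0.6034^3 = -0.704523
  k=1: (−1)^4·75.8947/(24)·0.7975^1·0.6034^5 = +0.201640
d^3_{1,-2}(1.2954) = -0.704523 +0.201640 = -0.502883
|D^3_{1,-2}|² = |d^3_{1,-2}(β)|² = (-0.502883)² = 0.252891 (the z-rotation phases have unit modulus)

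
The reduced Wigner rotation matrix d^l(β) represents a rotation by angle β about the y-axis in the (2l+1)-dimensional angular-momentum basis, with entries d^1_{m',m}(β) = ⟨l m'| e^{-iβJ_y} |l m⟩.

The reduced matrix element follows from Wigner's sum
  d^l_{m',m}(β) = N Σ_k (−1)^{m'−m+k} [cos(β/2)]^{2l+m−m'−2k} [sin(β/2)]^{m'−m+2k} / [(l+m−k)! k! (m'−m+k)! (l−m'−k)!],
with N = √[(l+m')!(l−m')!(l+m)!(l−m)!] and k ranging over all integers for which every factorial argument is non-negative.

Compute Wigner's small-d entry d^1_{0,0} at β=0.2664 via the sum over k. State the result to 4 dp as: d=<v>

d^1_{0,0}(β=0.2664) via Wigner's sum:
With c≡cos(β/2)=0.991142 and s≡sin(β/2)=0.132806, N=[1·1·1·1]^{1/2}=1.000000
Admissible k: 0..1 (factorial args all ≥0)
  k=0: (−1)^0·1.0000/(1)·0.9911^2·0.1328^0 = +0.982362
  k=1: (−1)^1·1.0000/(1)·0.9911^0·0.1328^2 = -0.017638
d^1_{0,0}(0.2664) = +0.982362 -0.017638 = +0.964725

d=0.9647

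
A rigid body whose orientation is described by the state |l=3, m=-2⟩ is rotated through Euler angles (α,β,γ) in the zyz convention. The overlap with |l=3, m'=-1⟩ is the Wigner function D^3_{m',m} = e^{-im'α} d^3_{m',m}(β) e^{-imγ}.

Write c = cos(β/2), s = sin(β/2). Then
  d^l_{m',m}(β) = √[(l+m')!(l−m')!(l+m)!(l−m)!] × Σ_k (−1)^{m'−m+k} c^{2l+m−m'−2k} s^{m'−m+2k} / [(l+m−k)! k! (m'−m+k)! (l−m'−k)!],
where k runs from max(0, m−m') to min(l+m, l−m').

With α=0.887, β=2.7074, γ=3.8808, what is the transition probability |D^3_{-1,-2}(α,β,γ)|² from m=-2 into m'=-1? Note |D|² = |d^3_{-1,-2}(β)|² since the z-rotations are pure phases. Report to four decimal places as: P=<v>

P=0.0033

First d^3_{-1,-2}(β=2.7074), then the phase factors e^{-i(-1)α} and e^{-i(-2)γ}:
c=cos(2.7074/2)=0.215395, s=sin(2.7074/2)=0.976527; N=√[2·24·1·120]=75.894664
Admissible k: 0..1 (factorial args all ≥0)
  k=0: (−1)^1·75.8947/(24)·0.2154^5·0.9765^1 = -0.001432
  k=1: (−1)^2·75.8947/(12)·0.2154^3·0.9765^3 = +0.058856
d^3_{-1,-2}(2.7074) = -0.001432 +0.058856 = +0.057424
|D^3_{-1,-2}|² = |d^3_{-1,-2}(β)|² = (+0.057424)² = 0.003298 (the z-rotation phases have unit modulus)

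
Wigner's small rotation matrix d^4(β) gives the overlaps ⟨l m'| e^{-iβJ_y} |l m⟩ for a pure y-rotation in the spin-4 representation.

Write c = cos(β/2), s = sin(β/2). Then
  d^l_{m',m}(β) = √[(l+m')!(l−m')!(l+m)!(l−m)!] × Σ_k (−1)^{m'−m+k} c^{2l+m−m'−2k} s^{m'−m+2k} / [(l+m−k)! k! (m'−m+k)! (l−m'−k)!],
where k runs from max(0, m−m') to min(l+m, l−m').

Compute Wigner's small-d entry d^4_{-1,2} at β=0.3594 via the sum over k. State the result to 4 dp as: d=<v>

d^4_{-1,2}(β=0.3594) via Wigner's sum:
c=cos(0.3594/2)=0.983897, s=sin(0.3594/2)=0.178734; N=√[6·120·720·2]=1018.233765
The bounds max(0,m−m')=3 and min(l+m,l−m')=5 give 3 terms
  k=3: (−1)^0·1018.2338/(72)·0.9839^5·0.1787^3 = +0.074454
  k=4: (−1)^1·1018.2338/(48)·0.9839^3·0.1787^5 = -0.003686
  k=5: (−1)^2·1018.2338/(240)·0.9839^1·0.1787^7 = +0.000024
d^4_{-1,2}(0.3594) = +0.074454 -0.003686 +0.000024 = +0.070793

d=0.0708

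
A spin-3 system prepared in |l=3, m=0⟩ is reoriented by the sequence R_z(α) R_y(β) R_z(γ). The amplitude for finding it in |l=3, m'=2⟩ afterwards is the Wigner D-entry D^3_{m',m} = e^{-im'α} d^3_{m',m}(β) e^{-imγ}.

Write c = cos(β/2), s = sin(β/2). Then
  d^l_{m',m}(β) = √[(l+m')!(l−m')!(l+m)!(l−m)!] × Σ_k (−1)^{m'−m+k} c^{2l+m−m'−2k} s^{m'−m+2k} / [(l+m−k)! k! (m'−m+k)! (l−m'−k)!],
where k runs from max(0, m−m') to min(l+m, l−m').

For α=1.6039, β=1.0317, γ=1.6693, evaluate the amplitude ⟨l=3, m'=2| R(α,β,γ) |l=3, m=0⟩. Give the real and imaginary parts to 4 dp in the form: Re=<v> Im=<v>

Re=-0.5166 Im=0.0343

D^3_{2,0}(1.6039,1.0317,1.6693) = e^{-i·2·1.6039}·d^3_{2,0}(1.0317)·e^{-i·0·1.6693}. Compute d first:
With c≡cos(β/2)=0.869874 and s≡sin(β/2)=0.493274, N=[120·1·6·6]^{1/2}=65.726707
Admissible k: 0..1 (factorial args all ≥0)
  k=0: (−1)^2·65.7267/(12)·0.8699^4·0.4933^2 = +0.763067
  k=1: (−1)^3·65.7267/(12)·0.8699^2·0.4933^4 = -0.245373
d^3_{2,0}(1.0317) = +0.763067 -0.245373 = +0.517694
D = (-0.997809+0.066159i)·(+0.517694)·(+1.000000+0.000000i) = -0.516559+0.034250i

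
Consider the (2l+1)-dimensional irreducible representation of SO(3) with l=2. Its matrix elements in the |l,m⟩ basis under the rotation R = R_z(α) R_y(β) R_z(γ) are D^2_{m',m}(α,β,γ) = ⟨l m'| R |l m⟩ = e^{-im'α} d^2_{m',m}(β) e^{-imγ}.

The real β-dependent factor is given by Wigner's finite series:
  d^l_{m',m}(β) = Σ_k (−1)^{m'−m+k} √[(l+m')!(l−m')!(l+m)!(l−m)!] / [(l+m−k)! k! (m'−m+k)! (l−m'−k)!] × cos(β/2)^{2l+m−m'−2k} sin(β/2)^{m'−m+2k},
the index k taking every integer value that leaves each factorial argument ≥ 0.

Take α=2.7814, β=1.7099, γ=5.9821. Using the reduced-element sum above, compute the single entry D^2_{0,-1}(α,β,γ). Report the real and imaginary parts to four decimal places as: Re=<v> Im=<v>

Re=0.1606 Im=-0.0499

Split into d^2_{0,-1}(β=1.7099) × two z-phases.
c=cos(1.7099/2)=0.656256, s=sin(1.7099/2)=0.754538; N=√[2·2·1·6]=4.898979
k: max(0,(-1)−(0))=0 … min(2+(-1),2−(0))=1
  k=0: (−1)^1·4.8990/(2)·0.6563^3·0.7545^1 = -0.522369
  k=1: (−1)^2·4.8990/(2)·0.6563^1·0.7545^3 = +0.690546
d^2_{0,-1}(1.7099) = -0.522369 +0.690546 = +0.168177
Attach z-rotation phases: D = e^{-i(0)(2.7814)}·(+0.168177)·e^{-i(-1)(5.9821)} = +0.160612-0.049874i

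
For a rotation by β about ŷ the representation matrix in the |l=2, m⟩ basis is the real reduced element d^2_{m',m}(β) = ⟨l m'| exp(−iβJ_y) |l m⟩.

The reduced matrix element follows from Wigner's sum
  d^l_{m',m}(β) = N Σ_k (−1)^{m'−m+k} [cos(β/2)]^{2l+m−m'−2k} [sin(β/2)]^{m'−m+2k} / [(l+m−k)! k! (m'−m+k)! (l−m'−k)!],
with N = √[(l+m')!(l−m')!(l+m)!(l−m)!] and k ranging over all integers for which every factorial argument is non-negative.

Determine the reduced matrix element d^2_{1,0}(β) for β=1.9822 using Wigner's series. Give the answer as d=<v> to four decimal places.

d=0.4489

d^2_{1,0}(β=1.9822) via Wigner's sum:
c=cos(1.9822/2)=0.547770, s=sin(1.9822/2)=0.836629; N=√[6·1·2·2]=4.898979
The bounds max(0,m−m')=0 and min(l+m,l−m')=1 give 2 terms
  k=0: (−1)^1·4.8990/(2)·0.5478^3·0.8366^1 = -0.336824
  k=1: (−1)^2·4.8990/(2)·0.5478^1·0.8366^3 = +0.785729
d^2_{1,0}(1.9822) = -0.336824 +0.785729 = +0.448905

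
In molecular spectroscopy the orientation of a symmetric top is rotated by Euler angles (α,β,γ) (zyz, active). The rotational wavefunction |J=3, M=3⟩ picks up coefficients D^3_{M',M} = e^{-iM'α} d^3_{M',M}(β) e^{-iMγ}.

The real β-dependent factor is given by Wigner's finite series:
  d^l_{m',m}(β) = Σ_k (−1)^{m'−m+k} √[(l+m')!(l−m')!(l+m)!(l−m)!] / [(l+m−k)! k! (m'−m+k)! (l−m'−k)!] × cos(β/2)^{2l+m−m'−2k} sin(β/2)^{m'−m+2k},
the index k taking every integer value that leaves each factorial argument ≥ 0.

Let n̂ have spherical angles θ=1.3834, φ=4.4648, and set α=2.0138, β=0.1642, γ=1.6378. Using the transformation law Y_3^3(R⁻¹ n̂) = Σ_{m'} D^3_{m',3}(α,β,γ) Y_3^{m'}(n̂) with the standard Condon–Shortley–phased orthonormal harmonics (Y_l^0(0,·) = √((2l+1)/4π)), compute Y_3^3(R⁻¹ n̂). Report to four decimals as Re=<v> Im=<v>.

Re=0.3270 Im=-0.2555

Need the full column D^3_{m',3} for m'=−3..3 at α=2.0138, β=0.1642, γ=1.6378.
cos(β/2)=0.996632, sin(β/2)=0.082008
d^3_{-3,3}: single k=6 term ⇒ +0.000000;  D = +0.000000+0.000000i
d^3_{-2,3}: single k=5 term ⇒ +0.000009;  D = +0.000006-0.000007i
d^3_{-1,3}: single k=4 term ⇒ +0.000174;  D = -0.000169-0.000042i
d^3_{0,3}: single k=3 term ⇒ +0.002442;  D = +0.000488+0.002392i
d^3_{1,3}: single k=2 term ⇒ +0.025698;  D = +0.020550-0.015429i
d^3_{2,3}: single k=1 term ⇒ +0.197517;  D = -0.174851-0.091870i
d^3_{3,3}: single k=0 term ⇒ +0.979960;  D = -0.039946+0.979145i
Y_3^{m'}(θ=1.3834,φ=4.4648) and Σ D·Y over m':
  (+0.0000+0.0000i)·(+0.2676-0.2915i)  (+0.0000-0.0000i)·(-0.1617-0.0873i)  (-0.0002-0.0000i)·(+0.0643-0.2544i)  (+0.0005+0.0024i)·(-0.1965+0.0000i)  (+0.0206-0.0154i)·(-0.0643-0.2544i)  (-0.1749-0.0919i)·(-0.1617+0.0873i)  (-0.0399+0.9791i)·(-0.2676-0.2915i)
Y_3^3(R⁻¹ n̂) = +0.327012-0.255473i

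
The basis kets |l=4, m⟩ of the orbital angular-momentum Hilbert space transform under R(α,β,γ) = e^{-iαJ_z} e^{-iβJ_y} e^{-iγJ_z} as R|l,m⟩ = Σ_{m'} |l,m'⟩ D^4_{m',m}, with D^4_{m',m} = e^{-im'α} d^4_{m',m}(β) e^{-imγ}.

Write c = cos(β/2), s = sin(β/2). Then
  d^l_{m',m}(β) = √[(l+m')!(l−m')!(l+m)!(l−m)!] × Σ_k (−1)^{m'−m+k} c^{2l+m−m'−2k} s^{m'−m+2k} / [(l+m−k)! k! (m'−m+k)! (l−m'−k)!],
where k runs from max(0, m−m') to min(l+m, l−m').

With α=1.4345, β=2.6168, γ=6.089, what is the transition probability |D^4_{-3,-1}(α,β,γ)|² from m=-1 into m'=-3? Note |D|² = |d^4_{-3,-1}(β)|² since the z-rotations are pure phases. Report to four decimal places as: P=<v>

Split into d^4_{-3,-1}(β=2.6168) × two z-phases.
With c≡cos(β/2)=0.259396 and s≡sin(β/2)=0.965771, N=[1·5040·6·120]^{1/2}=1904.940944
k: max(0,(-1)−(-3))=2 … min(4+(-1),4−(-3))=3
  k=2: (−1)^0·1904.9409/(240)·0.2594^6·0.9658^2 = +0.002255
  k=3: (−1)^1·1904.9409/(144)·0.2594^4·0.9658^4 = -0.052103
d^4_{-3,-1}(2.6168) = +0.002255 -0.052103 = -0.049848
|D^4_{-3,-1}|² = |d^4_{-3,-1}(β)|² = (-0.049848)² = 0.002485 (the z-rotation phases have unit modulus)

P=0.0025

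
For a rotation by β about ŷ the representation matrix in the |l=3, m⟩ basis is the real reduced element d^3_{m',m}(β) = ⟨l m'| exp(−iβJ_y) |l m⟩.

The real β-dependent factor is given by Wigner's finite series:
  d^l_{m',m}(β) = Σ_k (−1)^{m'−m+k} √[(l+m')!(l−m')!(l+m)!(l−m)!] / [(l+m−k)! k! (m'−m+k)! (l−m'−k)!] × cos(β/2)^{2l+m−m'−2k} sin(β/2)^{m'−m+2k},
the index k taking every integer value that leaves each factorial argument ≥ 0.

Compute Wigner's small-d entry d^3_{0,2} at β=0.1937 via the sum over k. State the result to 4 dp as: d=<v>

d^3_{0,2}(β=0.1937) via Wigner's sum:
With c≡cos(β/2)=0.995314 and s≡sin(β/2)=0.096699, N=[6·6·120·1]^{1/2}=65.726707
k: max(0,(2)−(0))=2 … min(3+(2),3−(0))=3
  k=2: (−1)^0·65.7267/(12)·0.9953^4·0.0967^2 = +0.050262
  k=3: (−1)^1·65.7267/(12)·0.9953^2·0.0967^4 = -0.000474
d^3_{0,2}(0.1937) = +0.050262 -0.000474 = +0.049788

d=0.0498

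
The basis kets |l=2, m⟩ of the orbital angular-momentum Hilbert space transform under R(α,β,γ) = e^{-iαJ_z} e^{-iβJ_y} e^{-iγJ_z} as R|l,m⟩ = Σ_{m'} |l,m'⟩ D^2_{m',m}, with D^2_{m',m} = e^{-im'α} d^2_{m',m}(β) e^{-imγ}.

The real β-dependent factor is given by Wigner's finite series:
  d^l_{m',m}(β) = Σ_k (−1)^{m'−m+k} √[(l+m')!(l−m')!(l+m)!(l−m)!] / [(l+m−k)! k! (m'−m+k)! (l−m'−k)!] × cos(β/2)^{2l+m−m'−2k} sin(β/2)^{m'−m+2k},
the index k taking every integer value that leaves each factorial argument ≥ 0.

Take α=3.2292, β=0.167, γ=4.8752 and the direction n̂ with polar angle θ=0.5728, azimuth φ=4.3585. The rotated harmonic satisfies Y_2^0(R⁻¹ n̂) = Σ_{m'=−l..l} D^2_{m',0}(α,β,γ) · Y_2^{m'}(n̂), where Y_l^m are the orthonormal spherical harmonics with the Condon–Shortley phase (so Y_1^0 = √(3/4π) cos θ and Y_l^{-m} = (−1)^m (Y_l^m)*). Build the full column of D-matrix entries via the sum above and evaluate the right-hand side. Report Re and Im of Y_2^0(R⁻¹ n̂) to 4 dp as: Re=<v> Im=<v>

Need the full column D^2_{m',0} for m'=−2..2 at α=3.2292, β=0.167, γ=4.8752.
cos(β/2)=0.996516, sin(β/2)=0.083403
d^2_{-2,0}: single k=2 term ⇒ +0.016920;  D = +0.016661+0.002950i
d^2_{-1,0}: k∈[1..2] ⇒ +0.202167 -0.001416 = +0.200751;  D = -0.199981-0.017565i
d^2_{0,0}: k∈[0..2] ⇒ +0.986136 -0.027631 +0.000048 = +0.958554;  D = +0.958554+0.000000i
d^2_{1,0}: k∈[0..1] ⇒ -0.202167 +0.001416 = -0.200751;  D = +0.199981-0.017565i
d^2_{2,0}: single k=0 term ⇒ +0.016920;  D = +0.016661-0.002950i
Y_2^{m'}(θ=0.5728,φ=4.3585) and Σ D·Y over m':
  (+0.0167+0.0029i)·(-0.0862-0.0738i)  (-0.2000-0.0176i)·(-0.1219+0.3301i)  (+0.9586+0.0000i)·(+0.3528+0.0000i)  (+0.2000-0.0176i)·(+0.1219+0.3301i)  (+0.0167-0.0029i)·(-0.0862+0.0738i)
Y_2^0(R⁻¹ n̂) = +0.396150+0.000000i

Re=0.3962 Im=0.0000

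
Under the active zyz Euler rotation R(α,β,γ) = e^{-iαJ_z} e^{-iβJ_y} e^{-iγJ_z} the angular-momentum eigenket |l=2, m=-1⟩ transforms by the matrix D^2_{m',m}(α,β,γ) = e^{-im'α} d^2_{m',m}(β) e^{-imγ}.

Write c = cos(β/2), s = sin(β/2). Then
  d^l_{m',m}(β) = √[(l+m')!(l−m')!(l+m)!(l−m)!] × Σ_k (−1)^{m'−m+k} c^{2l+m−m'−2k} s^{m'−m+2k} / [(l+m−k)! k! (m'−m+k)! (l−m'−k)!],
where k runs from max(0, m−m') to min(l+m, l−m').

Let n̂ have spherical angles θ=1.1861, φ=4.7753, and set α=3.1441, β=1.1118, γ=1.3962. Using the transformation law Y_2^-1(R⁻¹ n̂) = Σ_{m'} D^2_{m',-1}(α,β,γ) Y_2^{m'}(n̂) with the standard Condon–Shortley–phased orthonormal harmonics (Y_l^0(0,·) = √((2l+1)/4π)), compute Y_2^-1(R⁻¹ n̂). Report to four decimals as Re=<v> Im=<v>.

Need the full column D^2_{m',-1} for m'=−2..2 at α=3.1441, β=1.1118, γ=1.3962.
cos(β/2)=0.849426, sin(β/2)=0.527708
d^2_{-2,-1}: single k=1 term ⇒ +0.646845;  D = +0.109168+0.637566i
d^2_{-1,-1}: k∈[0..1] ⇒ +0.520597 -0.602781 = -0.082184;  D = +0.014073+0.080970i
d^2_{0,-1}: k∈[0..1] ⇒ -0.792220 +0.305761 = -0.486459;  D = -0.084503-0.479063i
d^2_{1,-1}: k∈[0..1] ⇒ +0.602781 -0.077549 = +0.525232;  D = -0.092535-0.517017i
d^2_{2,-1}: single k=0 term ⇒ -0.249653;  D = -0.044600-0.245637i
Y_2^{m'}(θ=1.1861,φ=4.7753) and Σ D·Y over m':
  (+0.1092+0.6376i)·(-0.3293+0.0416i)  (+0.0141+0.0810i)·(+0.0169+0.2682i)  (-0.0845-0.4791i)·(-0.1821+0.0000i)  (-0.0925-0.5170i)·(-0.0169+0.2682i)  (-0.0446-0.2456i)·(-0.3293-0.0416i)
Y_2^-1(R⁻¹ n̂) = +0.076098-0.046323i

Re=0.0761 Im=-0.0463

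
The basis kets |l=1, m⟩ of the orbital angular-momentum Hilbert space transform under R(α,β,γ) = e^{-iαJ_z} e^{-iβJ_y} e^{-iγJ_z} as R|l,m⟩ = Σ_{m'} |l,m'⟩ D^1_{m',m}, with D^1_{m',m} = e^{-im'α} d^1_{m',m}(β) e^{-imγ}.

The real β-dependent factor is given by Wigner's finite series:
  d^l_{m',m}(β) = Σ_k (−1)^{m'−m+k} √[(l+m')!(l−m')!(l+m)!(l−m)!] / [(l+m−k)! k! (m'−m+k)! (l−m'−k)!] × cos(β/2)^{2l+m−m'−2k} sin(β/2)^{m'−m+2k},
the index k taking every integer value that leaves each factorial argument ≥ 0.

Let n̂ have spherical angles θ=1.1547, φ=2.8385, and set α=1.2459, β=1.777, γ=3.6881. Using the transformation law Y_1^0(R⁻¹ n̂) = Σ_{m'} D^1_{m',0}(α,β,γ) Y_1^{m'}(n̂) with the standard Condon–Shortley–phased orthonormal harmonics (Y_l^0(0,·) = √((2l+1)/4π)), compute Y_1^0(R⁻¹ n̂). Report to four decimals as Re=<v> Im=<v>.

Need the full column D^1_{m',0} for m'=−1..1 at α=1.2459, β=1.777, γ=3.6881.
cos(β/2)=0.630577, sin(β/2)=0.776127
d^1_{-1,0}: single k=1 term ⇒ +0.692127;  D = +0.220934+0.655917i
d^1_{0,0}: k∈[0..1] ⇒ +0.397627 -0.602373 = -0.204745;  D = -0.204745+0.000000i
d^1_{1,0}: single k=0 term ⇒ -0.692127;  D = -0.220934+0.655917i
Y_1^{m'}(θ=1.1547,φ=2.8385) and Σ D·Y over m':
  (+0.2209+0.6559i)·(-0.3016-0.0943i)  (-0.2047+0.0000i)·(+0.1975+0.0000i)  (-0.2209+0.6559i)·(+0.3016-0.0943i)
Y_1^0(R⁻¹ n̂) = -0.049972+0.000000i

Re=-0.0500 Im=0.0000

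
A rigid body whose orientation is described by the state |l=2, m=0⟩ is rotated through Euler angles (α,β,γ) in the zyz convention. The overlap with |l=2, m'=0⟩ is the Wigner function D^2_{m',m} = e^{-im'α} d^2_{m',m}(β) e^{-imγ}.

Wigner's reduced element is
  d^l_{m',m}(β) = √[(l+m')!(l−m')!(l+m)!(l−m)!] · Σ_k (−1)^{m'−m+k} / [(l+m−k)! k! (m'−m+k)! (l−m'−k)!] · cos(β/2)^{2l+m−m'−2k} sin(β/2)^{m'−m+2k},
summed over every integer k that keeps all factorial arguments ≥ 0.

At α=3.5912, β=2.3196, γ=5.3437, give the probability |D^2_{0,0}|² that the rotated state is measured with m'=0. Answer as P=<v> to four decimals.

Split into d^2_{0,0}(β=2.3196) × two z-phases.
c=cos(2.3196/2)=0.399523, s=sin(2.3196/2)=0.916723; N=√[2·2·2·2]=4.000000
The bounds max(0,m−m')=0 and min(l+m,l−m')=2 give 3 terms
  k=0: (−1)^0·4.0000/(4)·0.3995^4·0.9167^0 = +0.025478
  k=1: (−1)^1·4.0000/(1)·0.3995^2·0.9167^2 = -0.536562
  k=2: (−1)^2·4.0000/(4)·0.3995^0·0.9167^4 = +0.706241
d^2_{0,0}(2.3196) = +0.025478 -0.536562 +0.706241 = +0.195157
|D^2_{0,0}|² = |d^2_{0,0}(β)|² = (+0.195157)² = 0.038086 (the z-rotation phases have unit modulus)

P=0.0381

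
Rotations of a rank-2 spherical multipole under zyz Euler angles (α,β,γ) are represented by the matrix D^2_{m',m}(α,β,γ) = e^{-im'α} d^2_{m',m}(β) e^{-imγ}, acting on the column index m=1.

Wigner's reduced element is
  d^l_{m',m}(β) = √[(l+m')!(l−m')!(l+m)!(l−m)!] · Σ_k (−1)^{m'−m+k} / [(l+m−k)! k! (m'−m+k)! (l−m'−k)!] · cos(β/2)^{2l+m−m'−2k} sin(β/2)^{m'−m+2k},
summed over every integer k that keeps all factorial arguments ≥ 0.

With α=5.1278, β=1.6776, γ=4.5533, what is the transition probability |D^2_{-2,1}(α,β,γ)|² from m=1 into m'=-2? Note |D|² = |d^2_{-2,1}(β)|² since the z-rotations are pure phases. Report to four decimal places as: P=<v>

First d^2_{-2,1}(β=1.6776), then the phase factors e^{-i(-2)α} and e^{-i(1)γ}:
With c≡cos(β/2)=0.668356 and s≡sin(β/2)=0.743842, N=[1·24·6·1]^{1/2}=12.000000
k: max(0,(1)−(-2))=3 … min(2+(1),2−(-2))=3
  k=3: (−1)^0·12.0000/(6)·0.6684^1·0.7438^3 = +0.550148
d^2_{-2,1}(1.6776) = +0.550148
|D^2_{-2,1}|² = |d^2_{-2,1}(β)|² = (+0.550148)² = 0.302662 (the z-rotation phases have unit modulus)

P=0.3027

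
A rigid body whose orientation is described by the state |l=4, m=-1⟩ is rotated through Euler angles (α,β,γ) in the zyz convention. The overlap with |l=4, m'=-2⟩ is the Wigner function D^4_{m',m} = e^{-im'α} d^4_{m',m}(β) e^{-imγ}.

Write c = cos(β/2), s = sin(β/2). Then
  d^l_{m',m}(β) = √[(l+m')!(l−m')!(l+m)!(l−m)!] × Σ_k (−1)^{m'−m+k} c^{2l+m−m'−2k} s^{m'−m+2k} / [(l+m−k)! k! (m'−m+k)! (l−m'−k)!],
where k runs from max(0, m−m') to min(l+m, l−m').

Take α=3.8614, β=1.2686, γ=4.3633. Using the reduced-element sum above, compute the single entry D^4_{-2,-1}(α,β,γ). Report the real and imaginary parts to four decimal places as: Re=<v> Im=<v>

Re=-0.3580 Im=0.1865

D^4_{-2,-1}(3.8614,1.2686,4.3633) = e^{-i·-2·3.8614}·d^4_{-2,-1}(1.2686)·e^{-i·-1·4.3633}. Compute d first:
c=cos(1.2686/2)=0.805487, s=sin(1.2686/2)=0.592614; N=√[2·720·6·120]=1018.233765
Admissible k: 1..3 (factorial args all ≥0)
  k=1: (−1)^0·1018.2338/(240)·0.8055^7·0.5926^1 = +0.553117
  k=2: (−1)^1·1018.2338/(48)·0.8055^5·0.5926^3 = -1.496971
  k=3: (−1)^2·1018.2338/(72)·0.8055^3·0.5926^5 = +0.540193
d^4_{-2,-1}(1.2686) = +0.553117 -1.496971 +0.540193 = -0.403662
D = (+0.130806+0.991408i)·(-0.403662)·(-0.342042-0.939685i) = -0.357995+0.186499i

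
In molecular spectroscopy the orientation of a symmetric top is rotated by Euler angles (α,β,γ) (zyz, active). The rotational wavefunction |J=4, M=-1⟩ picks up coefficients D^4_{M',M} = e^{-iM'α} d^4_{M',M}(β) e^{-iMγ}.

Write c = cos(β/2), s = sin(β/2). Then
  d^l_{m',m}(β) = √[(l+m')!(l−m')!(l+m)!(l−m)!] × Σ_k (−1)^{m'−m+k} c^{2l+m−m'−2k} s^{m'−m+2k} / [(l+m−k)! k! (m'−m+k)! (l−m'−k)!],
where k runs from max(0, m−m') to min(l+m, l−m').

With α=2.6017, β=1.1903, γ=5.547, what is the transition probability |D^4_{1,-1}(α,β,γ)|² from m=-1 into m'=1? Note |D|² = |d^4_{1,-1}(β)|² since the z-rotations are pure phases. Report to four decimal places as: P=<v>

P=0.0050

First d^4_{1,-1}(β=1.1903), then the phase factors e^{-i(1)α} and e^{-i(-1)γ}:
With c≡cos(β/2)=0.828064 and s≡sin(β/2)=0.560633, N=[120·6·6·120]^{1/2}=720.000000
k∈{0,1,2,3} keeps every argument non-negative
  k=0: (−1)^2·720.0000/(72)·0.8281^6·0.5606^2 = +1.013309
  k=1: (−1)^3·720.0000/(24)·0.8281^4·0.5606^4 = -1.393453
  k=2: (−1)^4·720.0000/(48)·0.8281^2·0.5606^6 = +0.319368
  k=3: (−1)^5·720.0000/(720)·0.8281^0·0.5606^8 = -0.009760
d^4_{1,-1}(1.1903) = +1.013309 -1.393453 +0.319368 -0.009760 = -0.070535
|D^4_{1,-1}|² = |d^4_{1,-1}(β)|² = (-0.070535)² = 0.004975 (the z-rotation phases have unit modulus)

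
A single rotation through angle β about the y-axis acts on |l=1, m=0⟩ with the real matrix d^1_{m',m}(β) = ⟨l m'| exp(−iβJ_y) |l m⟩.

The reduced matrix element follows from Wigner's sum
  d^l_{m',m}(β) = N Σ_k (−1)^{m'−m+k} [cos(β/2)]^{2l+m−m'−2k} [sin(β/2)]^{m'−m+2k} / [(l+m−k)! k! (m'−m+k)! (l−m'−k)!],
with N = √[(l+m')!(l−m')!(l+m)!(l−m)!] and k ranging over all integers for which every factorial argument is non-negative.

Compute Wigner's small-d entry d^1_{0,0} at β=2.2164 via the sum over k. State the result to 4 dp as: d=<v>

d^1_{0,0}(β=2.2164) via Wigner's sum:
c=cos(2.2164/2)=0.446273, s=sin(2.2164/2)=0.894897; N=√[1·1·1·1]=1.000000
k∈{0,1} keeps every argument non-negative
  k=0: (−1)^0·1.0000/(1)·0.4463^2·0.8949^0 = +0.199160
  k=1: (−1)^1·1.0000/(1)·0.4463^0·0.8949^2 = -0.800840
d^1_{0,0}(2.2164) = +0.199160 -0.800840 = -0.601681

d=-0.6017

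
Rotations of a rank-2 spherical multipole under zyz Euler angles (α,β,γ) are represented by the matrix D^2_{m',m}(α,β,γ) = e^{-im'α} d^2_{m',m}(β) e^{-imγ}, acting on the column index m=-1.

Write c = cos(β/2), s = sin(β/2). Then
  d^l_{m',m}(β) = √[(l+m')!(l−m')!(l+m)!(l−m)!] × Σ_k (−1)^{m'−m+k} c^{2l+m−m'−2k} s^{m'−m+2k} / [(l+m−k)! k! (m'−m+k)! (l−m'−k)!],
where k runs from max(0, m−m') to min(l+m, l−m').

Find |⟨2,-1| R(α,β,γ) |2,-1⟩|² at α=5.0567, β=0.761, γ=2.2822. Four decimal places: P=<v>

P=0.1494

Split into d^2_{-1,-1}(β=0.761) × two z-phases.
Half-angle: c=0.928479, s=0.371385. N=√(1·6·1·6)=6.000000
The bounds max(0,m−m')=0 and min(l+m,l−m')=1 give 2 terms
  k=0: (−1)^0·6.0000/(6)·0.9285^4·0.3714^0 = +0.743170
  k=1: (−1)^1·6.0000/(2)·0.9285^2·0.3714^2 = -0.356709
d^2_{-1,-1}(0.761) = +0.743170 -0.356709 = +0.386462
|D^2_{-1,-1}|² = |d^2_{-1,-1}(β)|² = (+0.386462)² = 0.149353 (the z-rotation phases have unit modulus)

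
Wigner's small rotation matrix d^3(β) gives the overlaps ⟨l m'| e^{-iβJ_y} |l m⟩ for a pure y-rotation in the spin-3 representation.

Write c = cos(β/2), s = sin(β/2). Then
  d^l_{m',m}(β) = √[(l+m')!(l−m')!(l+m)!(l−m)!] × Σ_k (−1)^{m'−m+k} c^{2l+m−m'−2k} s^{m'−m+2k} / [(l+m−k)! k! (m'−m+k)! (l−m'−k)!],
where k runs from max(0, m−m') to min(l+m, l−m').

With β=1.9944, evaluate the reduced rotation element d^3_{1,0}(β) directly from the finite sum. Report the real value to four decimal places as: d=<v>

d^3_{1,0}(β=1.9944) via Wigner's sum:
c=cos(1.9944/2)=0.542656, s=sin(1.9944/2)=0.839955; N=√[24·2·6·6]=41.569219
k: max(0,(0)−(1))=0 … min(3+(0),3−(1))=2
  k=0: (−1)^1·41.5692/(12)·0.5427^5·0.8400^1 = -0.136921
  k=1: (−1)^2·41.5692/(4)·0.5427^3·0.8400^3 = +0.984134
  k=2: (−1)^3·41.5692/(12)·0.5427^1·0.8400^5 = -0.785950
d^3_{1,0}(1.9944) = -0.136921 +0.984134 -0.785950 = +0.061262

d=0.0613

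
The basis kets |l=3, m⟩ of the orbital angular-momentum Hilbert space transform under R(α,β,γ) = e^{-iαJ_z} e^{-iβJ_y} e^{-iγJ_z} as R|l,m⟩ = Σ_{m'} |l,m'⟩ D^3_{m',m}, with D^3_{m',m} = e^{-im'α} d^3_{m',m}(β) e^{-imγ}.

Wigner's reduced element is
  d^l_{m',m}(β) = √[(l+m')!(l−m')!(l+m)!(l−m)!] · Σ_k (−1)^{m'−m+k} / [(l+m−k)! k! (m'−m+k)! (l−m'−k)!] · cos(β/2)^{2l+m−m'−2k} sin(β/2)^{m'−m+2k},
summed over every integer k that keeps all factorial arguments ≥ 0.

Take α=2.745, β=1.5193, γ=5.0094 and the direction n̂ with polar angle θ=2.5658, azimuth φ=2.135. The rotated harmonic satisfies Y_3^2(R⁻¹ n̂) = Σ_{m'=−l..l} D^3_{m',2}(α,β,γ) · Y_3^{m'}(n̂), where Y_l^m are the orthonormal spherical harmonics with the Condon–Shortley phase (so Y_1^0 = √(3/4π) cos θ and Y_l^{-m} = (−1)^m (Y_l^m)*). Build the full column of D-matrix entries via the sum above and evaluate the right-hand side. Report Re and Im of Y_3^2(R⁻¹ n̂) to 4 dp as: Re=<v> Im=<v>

Re=-0.0957 Im=0.3312

Need the full column D^3_{m',2} for m'=−3..3 at α=2.745, β=1.5193, γ=5.0094.
cos(β/2)=0.725077, sin(β/2)=0.688668
d^3_{-3,2}: single k=5 term ⇒ +0.275111;  D = -0.058158-0.268894i
d^3_{-2,2}: k∈[4..5] ⇒ +0.591258 -0.106674 = +0.484584;  D = -0.088465+0.476441i
d^3_{-1,2}: k∈[3..4] ⇒ +0.787430 -0.355167 = +0.432262;  D = +0.236956-0.361528i
d^3_{0,2}: k∈[2..3] ⇒ +0.717987 -0.647691 = +0.070296;  D = -0.058254+0.039345i
d^3_{1,2}: k∈[1..2] ⇒ +0.436446 -0.787430 = -0.350983;  D = -0.344165+0.068845i
d^3_{2,2}: k∈[0..1] ⇒ +0.145313 -0.655430 = -0.510117;  D = +0.500033+0.100926i
d^3_{3,2}: single k=0 term ⇒ -0.338070;  D = -0.279829-0.189703i
Y_3^{m'}(θ=2.5658,φ=2.135) and Σ D·Y over m':
  (-0.0582-0.2689i)·(+0.0669-0.0082i)  (-0.0885+0.4764i)·(+0.1088-0.2297i)  (+0.2370-0.3615i)·(-0.2369-0.3744i)  (-0.0583+0.0393i)·(-0.1620+0.0000i)  (-0.3442+0.0688i)·(+0.2369-0.3744i)  (+0.5000+0.1009i)·(+0.1088+0.2297i)  (-0.2798-0.1897i)·(-0.0669-0.0082i)
Y_3^2(R⁻¹ n̂) = -0.095711+0.331172i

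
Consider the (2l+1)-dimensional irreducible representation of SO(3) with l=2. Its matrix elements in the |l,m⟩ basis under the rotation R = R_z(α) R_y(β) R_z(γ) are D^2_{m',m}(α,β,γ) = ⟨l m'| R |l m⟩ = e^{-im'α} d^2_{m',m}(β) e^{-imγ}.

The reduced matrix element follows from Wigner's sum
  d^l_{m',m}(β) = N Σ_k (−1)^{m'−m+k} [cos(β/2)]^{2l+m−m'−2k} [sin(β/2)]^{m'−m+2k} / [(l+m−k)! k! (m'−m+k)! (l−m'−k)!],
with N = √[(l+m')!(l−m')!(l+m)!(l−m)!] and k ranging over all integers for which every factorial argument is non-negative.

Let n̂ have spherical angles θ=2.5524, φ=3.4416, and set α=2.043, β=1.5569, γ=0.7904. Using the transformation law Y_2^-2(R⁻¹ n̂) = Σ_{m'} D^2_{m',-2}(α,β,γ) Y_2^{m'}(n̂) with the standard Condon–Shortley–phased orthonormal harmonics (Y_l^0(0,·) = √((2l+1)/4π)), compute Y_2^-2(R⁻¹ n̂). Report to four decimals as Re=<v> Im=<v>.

Re=0.3506 Im=0.1555

Need the full column D^2_{m',-2} for m'=−2..2 at α=2.043, β=1.5569, γ=0.7904.
cos(β/2)=0.712003, sin(β/2)=0.702177
d^2_{-2,-2}: single k=0 term ⇒ +0.256996;  D = +0.209702-0.148567i
d^2_{-1,-2}: single k=0 term ⇒ -0.506899;  D = +0.449099+0.235067i
d^2_{0,-2}: single k=0 term ⇒ +0.612254;  D = -0.006125+0.612224i
d^2_{1,-2}: single k=0 term ⇒ -0.493004;  D = -0.441275+0.219840i
d^2_{2,-2}: single k=0 term ⇒ +0.243100;  D = -0.195512-0.144474i
Y_2^{m'}(θ=2.5524,φ=3.4416) and Σ D·Y over m':
  (+0.2097-0.1486i)·(+0.0984-0.0674i)  (+0.4491+0.2351i)·(+0.3410-0.1055i)  (-0.0061+0.6122i)·(+0.3386+0.0000i)  (-0.4413+0.2198i)·(-0.3410-0.1055i)  (-0.1955-0.1445i)·(+0.0984+0.0674i)
Y_2^-2(R⁻¹ n̂) = +0.350622+0.155534i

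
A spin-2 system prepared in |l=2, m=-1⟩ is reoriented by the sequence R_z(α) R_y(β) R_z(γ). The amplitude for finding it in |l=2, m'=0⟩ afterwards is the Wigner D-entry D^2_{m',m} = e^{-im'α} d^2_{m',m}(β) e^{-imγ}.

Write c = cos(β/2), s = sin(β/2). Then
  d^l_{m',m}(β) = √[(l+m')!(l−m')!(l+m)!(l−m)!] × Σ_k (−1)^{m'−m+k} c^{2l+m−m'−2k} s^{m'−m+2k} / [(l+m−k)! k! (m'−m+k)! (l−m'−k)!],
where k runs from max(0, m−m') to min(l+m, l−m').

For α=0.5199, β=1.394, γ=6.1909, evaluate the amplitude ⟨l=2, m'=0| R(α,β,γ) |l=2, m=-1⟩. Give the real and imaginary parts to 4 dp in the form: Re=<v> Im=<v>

Re=-0.2111 Im=0.0195

Split into d^2_{0,-1}(β=1.394) × two z-phases.
Half-angle: c=0.766771, s=0.641920. N=√(2·2·1·6)=4.898979
k∈{0,1} keeps every argument non-negative
  k=0: (−1)^1·4.8990/(2)·0.7668^3·0.6419^1 = -0.708850
  k=1: (−1)^2·4.8990/(2)·0.7668^1·0.6419^3 = +0.496804
d^2_{0,-1}(1.394) = -0.708850 +0.496804 = -0.212046
Phases: e^{-i·(0)·0.5199}=+1.000000+0.000000i, e^{-i·(-1)·6.1909}=+0.995745-0.092154i ⇒ D=-0.211144+0.019541i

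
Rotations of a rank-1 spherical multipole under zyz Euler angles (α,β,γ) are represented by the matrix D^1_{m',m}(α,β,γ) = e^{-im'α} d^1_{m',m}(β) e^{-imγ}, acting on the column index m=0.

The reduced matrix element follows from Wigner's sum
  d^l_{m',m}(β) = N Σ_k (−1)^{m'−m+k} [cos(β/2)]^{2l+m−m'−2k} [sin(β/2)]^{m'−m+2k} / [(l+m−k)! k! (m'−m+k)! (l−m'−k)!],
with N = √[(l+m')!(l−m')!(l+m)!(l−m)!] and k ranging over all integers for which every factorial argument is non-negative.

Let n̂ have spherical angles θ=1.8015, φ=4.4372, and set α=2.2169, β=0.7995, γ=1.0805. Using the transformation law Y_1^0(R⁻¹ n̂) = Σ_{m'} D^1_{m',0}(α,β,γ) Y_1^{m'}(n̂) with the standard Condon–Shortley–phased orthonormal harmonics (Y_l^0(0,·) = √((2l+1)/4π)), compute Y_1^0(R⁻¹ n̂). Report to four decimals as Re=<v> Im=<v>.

Re=-0.2841 Im=0.0000

Need the full column D^1_{m',0} for m'=−1..1 at α=2.2169, β=0.7995, γ=1.0805.
cos(β/2)=0.921158, sin(β/2)=0.389188
d^1_{-1,0}: single k=1 term ⇒ +0.507001;  D = -0.305255+0.404808i
d^1_{0,0}: k∈[0..1] ⇒ +0.848533 -0.151467 = +0.697065;  D = +0.697065+0.000000i
d^1_{1,0}: single k=0 term ⇒ -0.507001;  D = +0.305255+0.404808i
Y_1^{m'}(θ=1.8015,φ=4.4372) and Σ D·Y over m':
  (-0.3053+0.4048i)·(-0.0914+0.3237i)  (+0.6971+0.0000i)·(-0.1117+0.0000i)  (+0.3053+0.4048i)·(+0.0914+0.3237i)
Y_1^0(R⁻¹ n̂) = -0.284144+0.000000i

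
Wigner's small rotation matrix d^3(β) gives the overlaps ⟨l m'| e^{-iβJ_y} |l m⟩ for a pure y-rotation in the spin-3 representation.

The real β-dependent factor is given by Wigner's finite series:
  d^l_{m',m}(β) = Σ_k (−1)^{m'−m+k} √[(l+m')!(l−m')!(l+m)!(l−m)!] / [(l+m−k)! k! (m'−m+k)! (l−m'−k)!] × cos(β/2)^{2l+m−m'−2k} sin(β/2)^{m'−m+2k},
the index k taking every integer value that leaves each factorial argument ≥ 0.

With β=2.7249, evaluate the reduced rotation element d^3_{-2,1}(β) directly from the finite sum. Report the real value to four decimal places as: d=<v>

d=-0.5339

d^3_{-2,1}(β=2.7249) via Wigner's sum:
Half-angle: c=0.206842, s=0.978374. N=√(1·120·24·2)=75.894664
k: max(0,(1)−(-2))=3 … min(3+(1),3−(-2))=4
  k=3: (−1)^0·75.8947/(12)·0.2068^3·0.9784^3 = +0.052416
  k=4: (−1)^1·75.8947/(24)·0.2068^1·0.9784^5 = -0.586360
d^3_{-2,1}(2.7249) = +0.052416 -0.586360 = -0.533944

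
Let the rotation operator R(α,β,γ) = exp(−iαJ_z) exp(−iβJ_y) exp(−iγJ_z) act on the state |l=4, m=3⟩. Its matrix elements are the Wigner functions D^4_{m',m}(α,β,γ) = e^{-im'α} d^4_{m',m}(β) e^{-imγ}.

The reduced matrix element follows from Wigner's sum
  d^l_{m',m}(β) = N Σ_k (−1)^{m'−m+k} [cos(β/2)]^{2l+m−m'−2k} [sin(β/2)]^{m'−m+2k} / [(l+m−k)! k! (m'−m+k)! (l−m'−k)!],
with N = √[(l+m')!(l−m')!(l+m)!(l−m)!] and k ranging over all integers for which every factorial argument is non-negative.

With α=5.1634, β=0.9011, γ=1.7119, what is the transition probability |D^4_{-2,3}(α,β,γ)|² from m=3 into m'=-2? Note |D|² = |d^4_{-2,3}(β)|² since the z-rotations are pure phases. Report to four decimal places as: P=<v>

P=0.0140

First d^4_{-2,3}(β=0.9011), then the phase factors e^{-i(-2)α} and e^{-i(3)γ}:
Half-angle: c=0.900208, s=0.435461. N=√(2·720·5040·1)=2693.993318
The bounds max(0,m−m')=5 and min(l+m,l−m')=6 give 2 terms
  k=5: (−1)^0·2693.9933/(240)·0.9002^3·0.4355^5 = +0.128221
  k=6: (−1)^1·2693.9933/(720)·0.9002^1·0.4355^7 = -0.010001
d^4_{-2,3}(0.9011) = +0.128221 -0.010001 = +0.118220
|D^4_{-2,3}|² = |d^4_{-2,3}(β)|² = (+0.118220)² = 0.013976 (the z-rotation phases have unit modulus)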